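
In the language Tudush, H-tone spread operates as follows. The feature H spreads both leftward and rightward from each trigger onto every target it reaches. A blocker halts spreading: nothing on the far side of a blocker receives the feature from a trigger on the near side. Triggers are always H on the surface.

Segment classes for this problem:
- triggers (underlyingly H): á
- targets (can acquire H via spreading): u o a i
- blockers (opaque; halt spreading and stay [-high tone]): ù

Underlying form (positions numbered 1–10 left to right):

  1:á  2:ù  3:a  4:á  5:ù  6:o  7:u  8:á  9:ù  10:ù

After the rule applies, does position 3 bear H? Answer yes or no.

yes

From /á/ at 1 rightward: 2 /ù/ blocks.
From /á/ at 1 leftward: word edge.
From /á/ at 4 rightward: 5 /ù/ blocks.
From /á/ at 4 leftward: 3 /a/ → H; 2 /ù/ blocks.
From /á/ at 8 rightward: 9 /ù/ blocks.
From /á/ at 8 leftward: 7 /u/ → H; 6 /o/ → H; 5 /ù/ blocks.
H positions on the surface: 1 3 4 6 7 8.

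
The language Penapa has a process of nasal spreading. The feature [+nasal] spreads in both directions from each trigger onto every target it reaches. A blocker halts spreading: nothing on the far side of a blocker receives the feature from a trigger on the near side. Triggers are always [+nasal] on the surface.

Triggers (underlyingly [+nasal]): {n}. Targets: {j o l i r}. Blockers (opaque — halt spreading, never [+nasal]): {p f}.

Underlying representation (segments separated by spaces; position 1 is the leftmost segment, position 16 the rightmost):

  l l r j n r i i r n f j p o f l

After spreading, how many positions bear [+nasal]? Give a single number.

From /n/ at 5 rightward: 6 /r/ → [+nasal]; 7 /i/ → [+nasal]; 8 /i/ → [+nasal]; 9 /r/ → [+nasal]; 10 /n/ is itself a trigger — this domain ends here.
From /n/ at 5 leftward: 4 /j/ → [+nasal]; 3 /r/ → [+nasal]; 2 /l/ → [+nasal]; 1 /l/ → [+nasal]; word edge.
From /n/ at 10 rightward: 11 /f/ blocks.
From /n/ at 10 leftward: 9 /r/ → [+nasal]; 8 /i/ → [+nasal]; 7 /i/ → [+nasal]; 6 /r/ → [+nasal]; 5 /n/ is itself a trigger — this domain ends here.
Targets with no active source: positions 12 14 16 stay [-nasal].
[+nasal] positions on the surface: 1 2 3 4 5 6 7 8 9 10.

10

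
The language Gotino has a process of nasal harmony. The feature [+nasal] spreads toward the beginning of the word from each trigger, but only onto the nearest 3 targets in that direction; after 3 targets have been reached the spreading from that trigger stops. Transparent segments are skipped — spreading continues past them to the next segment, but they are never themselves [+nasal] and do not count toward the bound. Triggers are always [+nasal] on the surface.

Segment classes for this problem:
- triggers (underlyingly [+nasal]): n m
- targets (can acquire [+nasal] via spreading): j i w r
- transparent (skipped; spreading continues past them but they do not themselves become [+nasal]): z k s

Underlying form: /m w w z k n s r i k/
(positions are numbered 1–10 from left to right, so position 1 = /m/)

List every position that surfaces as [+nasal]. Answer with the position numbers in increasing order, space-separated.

1 2 3 6

From /m/ at 1 leftward: word edge.
From /n/ at 6 leftward: 5 /k/ transparent; 4 /z/ transparent; 3 /w/ → [+nasal]; 2 /w/ → [+nasal]; 1 /m/ is itself a trigger — this domain ends here.
Targets with no active source: positions 8 9 stay [-nasal].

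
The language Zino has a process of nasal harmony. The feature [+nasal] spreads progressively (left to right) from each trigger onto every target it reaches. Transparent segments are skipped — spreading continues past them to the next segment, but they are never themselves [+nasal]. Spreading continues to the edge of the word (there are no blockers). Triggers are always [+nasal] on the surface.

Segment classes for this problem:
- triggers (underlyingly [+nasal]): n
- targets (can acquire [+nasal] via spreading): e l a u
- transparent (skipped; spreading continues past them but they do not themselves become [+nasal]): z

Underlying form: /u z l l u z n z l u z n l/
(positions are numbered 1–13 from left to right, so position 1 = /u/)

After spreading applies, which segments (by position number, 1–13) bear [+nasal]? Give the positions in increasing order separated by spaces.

From /n/ at 7 rightward: 8 /z/ transparent; 9 /l/ → [+nasal]; 10 /u/ → [+nasal]; 11 /z/ transparent; 12 /n/ is itself a trigger — this domain ends here.
From /n/ at 12 rightward: 13 /l/ → [+nasal]; word edge.
Targets with no active source: positions 1 3 4 5 stay [-nasal].

7 9 10 12 13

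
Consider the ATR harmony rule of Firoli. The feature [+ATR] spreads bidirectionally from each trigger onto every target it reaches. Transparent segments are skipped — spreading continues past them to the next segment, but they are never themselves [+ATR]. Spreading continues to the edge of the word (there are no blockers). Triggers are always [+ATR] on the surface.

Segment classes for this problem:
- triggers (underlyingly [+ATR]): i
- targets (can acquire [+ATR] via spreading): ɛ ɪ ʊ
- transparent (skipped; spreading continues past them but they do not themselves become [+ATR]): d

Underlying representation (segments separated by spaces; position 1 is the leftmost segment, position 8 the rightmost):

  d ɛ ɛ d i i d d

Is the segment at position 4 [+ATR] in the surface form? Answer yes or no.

From /i/ at 5 rightward: 6 /i/ is itself a trigger — this domain ends here.
From /i/ at 5 leftward: 4 /d/ transparent; 3 /ɛ/ → [+ATR]; 2 /ɛ/ → [+ATR]; 1 /d/ transparent; word edge.
From /i/ at 6 rightward: 7 /d/ transparent; 8 /d/ transparent; word edge.
From /i/ at 6 leftward: 5 /i/ is itself a trigger — this domain ends here.
[+ATR] positions on the surface: 2 3 5 6.

no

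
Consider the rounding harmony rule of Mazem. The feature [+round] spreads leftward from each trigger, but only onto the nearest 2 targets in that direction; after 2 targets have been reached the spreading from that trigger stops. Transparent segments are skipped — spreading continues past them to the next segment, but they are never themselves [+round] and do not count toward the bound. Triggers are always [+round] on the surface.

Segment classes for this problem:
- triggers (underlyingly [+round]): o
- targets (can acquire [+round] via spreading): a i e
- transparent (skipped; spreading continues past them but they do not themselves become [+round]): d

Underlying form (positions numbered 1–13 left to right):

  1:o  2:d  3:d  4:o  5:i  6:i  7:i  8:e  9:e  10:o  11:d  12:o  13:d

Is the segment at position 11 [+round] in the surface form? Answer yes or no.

From /o/ at 1 leftward: word edge.
From /o/ at 4 leftward: 3 /d/ transparent; 2 /d/ transparent; 1 /o/ is itself a trigger — this domain ends here.
From /o/ at 10 leftward: 9 /e/ → [+round]; 8 /e/ → [+round]; bound reached.
From /o/ at 12 leftward: 11 /d/ transparent; 10 /o/ is itself a trigger — this domain ends here.
Targets with no active source: positions 5 6 7 stay [-round].
[+round] positions on the surface: 1 4 8 9 10 12.

no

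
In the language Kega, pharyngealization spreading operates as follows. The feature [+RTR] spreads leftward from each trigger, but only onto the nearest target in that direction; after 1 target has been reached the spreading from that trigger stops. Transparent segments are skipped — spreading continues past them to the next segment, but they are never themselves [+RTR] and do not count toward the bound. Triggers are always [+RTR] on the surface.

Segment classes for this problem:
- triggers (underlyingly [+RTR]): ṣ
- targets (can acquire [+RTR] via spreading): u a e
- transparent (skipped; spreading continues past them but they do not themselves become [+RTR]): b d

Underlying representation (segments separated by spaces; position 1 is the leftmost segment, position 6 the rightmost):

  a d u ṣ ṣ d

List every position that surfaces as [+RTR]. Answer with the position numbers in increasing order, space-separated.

From /ṣ/ at 4 leftward: 3 /u/ → [+RTR]; bound reached.
From /ṣ/ at 5 leftward: 4 /ṣ/ is itself a trigger — this domain ends here.
Target with no active source: position 1 stays [-emphatic].

3 4 5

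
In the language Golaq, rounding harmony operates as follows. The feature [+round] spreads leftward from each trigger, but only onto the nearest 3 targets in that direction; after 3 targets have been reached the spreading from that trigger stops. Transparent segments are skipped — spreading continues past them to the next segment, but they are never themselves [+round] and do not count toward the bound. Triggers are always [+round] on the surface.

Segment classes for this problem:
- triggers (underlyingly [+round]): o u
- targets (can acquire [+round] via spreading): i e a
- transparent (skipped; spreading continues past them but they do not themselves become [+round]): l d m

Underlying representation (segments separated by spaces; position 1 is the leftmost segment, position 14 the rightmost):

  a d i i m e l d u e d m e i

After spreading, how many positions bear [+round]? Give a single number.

From /u/ at 9 leftward: 8 /d/ transparent; 7 /l/ transparent; 6 /e/ → [+round]; 5 /m/ transparent; 4 /i/ → [+round]; 3 /i/ → [+round]; bound reached.
Targets with no active source: positions 1 10 13 14 stay [-round].
[+round] positions on the surface: 3 4 6 9.

4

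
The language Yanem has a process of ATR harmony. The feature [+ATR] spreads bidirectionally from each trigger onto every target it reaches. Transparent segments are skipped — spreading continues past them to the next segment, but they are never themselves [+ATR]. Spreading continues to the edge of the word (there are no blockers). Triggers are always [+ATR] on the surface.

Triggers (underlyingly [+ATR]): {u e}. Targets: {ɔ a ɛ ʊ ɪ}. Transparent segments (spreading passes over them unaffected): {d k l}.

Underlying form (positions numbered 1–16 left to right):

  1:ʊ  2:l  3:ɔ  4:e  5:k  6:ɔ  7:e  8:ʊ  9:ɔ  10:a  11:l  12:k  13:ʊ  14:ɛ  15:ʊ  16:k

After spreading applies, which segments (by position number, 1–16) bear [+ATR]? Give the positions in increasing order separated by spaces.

1 3 4 6 7 8 9 10 13 14 15

From /e/ at 4 rightward: 5 /k/ transparent; 6 /ɔ/ → [+ATR]; 7 /e/ is itself a trigger — this domain ends here.
From /e/ at 4 leftward: 3 /ɔ/ → [+ATR]; 2 /l/ transparent; 1 /ʊ/ → [+ATR]; word edge.
From /e/ at 7 rightward: 8 /ʊ/ → [+ATR]; 9 /ɔ/ → [+ATR]; 10 /a/ → [+ATR]; 11 /l/ transparent; 12 /k/ transparent; 13 /ʊ/ → [+ATR]; 14 /ɛ/ → [+ATR]; 15 /ʊ/ → [+ATR]; 16 /k/ transparent; word edge.
From /e/ at 7 leftward: 6 /ɔ/ → [+ATR]; 5 /k/ transparent; 4 /e/ is itself a trigger — this domain ends here.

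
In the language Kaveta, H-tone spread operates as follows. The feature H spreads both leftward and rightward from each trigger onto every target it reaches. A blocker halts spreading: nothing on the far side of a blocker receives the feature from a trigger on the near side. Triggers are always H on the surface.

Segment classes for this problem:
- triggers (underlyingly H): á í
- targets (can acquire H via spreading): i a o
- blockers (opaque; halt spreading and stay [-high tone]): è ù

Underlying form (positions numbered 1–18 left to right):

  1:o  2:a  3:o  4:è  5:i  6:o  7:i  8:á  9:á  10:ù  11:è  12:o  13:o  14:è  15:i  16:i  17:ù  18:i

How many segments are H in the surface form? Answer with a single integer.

From /á/ at 8 rightward: 9 /á/ is itself a trigger — this domain ends here.
From /á/ at 8 leftward: 7 /i/ → H; 6 /o/ → H; 5 /i/ → H; 4 /è/ blocks.
From /á/ at 9 rightward: 10 /ù/ blocks.
From /á/ at 9 leftward: 8 /á/ is itself a trigger — this domain ends here.
Targets with no active source: positions 1 2 3 12 13 15 16 18 stay [-high tone].
H positions on the surface: 5 6 7 8 9.

5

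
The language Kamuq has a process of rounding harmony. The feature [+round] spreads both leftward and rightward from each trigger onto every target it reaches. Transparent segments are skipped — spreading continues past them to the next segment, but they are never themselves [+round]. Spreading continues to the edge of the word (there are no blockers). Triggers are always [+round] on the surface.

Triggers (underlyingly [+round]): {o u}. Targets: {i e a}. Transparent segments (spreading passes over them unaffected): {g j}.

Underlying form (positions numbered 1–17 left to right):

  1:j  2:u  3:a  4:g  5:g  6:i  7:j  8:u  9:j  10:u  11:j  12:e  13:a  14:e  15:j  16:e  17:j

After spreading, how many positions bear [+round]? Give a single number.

From /u/ at 2 rightward: 3 /a/ → [+round]; 4 /g/ transparent; 5 /g/ transparent; 6 /i/ → [+round]; 7 /j/ transparent; 8 /u/ is itself a trigger — this domain ends here.
From /u/ at 2 leftward: 1 /j/ transparent; word edge.
From /u/ at 8 rightward: 9 /j/ transparent; 10 /u/ is itself a trigger — this domain ends here.
From /u/ at 8 leftward: 7 /j/ transparent; 6 /i/ → [+round]; 5 /g/ transparent; 4 /g/ transparent; 3 /a/ → [+round]; 2 /u/ is itself a trigger — this domain ends here.
From /u/ at 10 rightward: 11 /j/ transparent; 12 /e/ → [+round]; 13 /a/ → [+round]; 14 /e/ → [+round]; 15 /j/ transparent; 16 /e/ → [+round]; 17 /j/ transparent; word edge.
From /u/ at 10 leftward: 9 /j/ transparent; 8 /u/ is itself a trigger — this domain ends here.
[+round] positions on the surface: 2 3 6 8 10 12 13 14 16.

9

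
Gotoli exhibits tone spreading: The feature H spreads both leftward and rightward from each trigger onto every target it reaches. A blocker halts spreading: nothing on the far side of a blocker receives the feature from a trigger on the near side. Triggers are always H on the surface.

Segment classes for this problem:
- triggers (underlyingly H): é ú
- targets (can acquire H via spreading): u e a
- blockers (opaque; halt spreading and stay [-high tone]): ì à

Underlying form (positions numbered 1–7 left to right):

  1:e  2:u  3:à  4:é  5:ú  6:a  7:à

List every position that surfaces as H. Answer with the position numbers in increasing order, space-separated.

4 5 6

From /é/ at 4 rightward: 5 /ú/ is itself a trigger — this domain ends here.
From /é/ at 4 leftward: 3 /à/ blocks.
From /ú/ at 5 rightward: 6 /a/ → H; 7 /à/ blocks.
From /ú/ at 5 leftward: 4 /é/ is itself a trigger — this domain ends here.
Targets with no active source: positions 1 2 stay [-high tone].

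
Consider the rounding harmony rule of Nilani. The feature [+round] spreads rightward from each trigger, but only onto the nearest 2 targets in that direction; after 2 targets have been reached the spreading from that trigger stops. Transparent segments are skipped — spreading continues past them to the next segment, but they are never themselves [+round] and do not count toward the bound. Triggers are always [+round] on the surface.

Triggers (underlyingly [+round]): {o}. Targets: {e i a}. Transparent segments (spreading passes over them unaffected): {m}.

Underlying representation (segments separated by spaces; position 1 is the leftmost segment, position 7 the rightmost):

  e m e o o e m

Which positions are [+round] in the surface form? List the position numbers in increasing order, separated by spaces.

4 5 6

From /o/ at 4 rightward: 5 /o/ is itself a trigger — this domain ends here.
From /o/ at 5 rightward: 6 /e/ → [+round]; 7 /m/ transparent; word edge.
Targets with no active source: positions 1 3 stay [-round].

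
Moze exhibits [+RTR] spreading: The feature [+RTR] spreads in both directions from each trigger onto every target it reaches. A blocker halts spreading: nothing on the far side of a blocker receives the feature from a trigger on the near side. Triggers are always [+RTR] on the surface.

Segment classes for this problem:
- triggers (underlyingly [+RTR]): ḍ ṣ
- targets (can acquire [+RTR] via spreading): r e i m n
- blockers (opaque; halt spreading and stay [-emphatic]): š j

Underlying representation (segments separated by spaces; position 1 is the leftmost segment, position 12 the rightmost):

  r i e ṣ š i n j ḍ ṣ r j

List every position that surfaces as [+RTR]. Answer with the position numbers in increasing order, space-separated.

1 2 3 4 9 10 11

From /ṣ/ at 4 rightward: 5 /š/ blocks.
From /ṣ/ at 4 leftward: 3 /e/ → [+RTR]; 2 /i/ → [+RTR]; 1 /r/ → [+RTR]; word edge.
From /ḍ/ at 9 rightward: 10 /ṣ/ is itself a trigger — this domain ends here.
From /ḍ/ at 9 leftward: 8 /j/ blocks.
From /ṣ/ at 10 rightward: 11 /r/ → [+RTR]; 12 /j/ blocks.
From /ṣ/ at 10 leftward: 9 /ḍ/ is itself a trigger — this domain ends here.
Targets with no active source: positions 6 7 stay [-emphatic].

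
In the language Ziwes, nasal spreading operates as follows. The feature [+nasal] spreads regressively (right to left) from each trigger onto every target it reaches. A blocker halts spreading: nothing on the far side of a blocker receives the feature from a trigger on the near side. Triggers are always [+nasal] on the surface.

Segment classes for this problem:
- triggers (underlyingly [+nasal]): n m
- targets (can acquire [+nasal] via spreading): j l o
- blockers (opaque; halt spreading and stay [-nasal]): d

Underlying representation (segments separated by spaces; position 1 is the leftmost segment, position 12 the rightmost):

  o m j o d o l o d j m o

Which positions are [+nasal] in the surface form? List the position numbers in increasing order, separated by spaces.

1 2 10 11

From /m/ at 2 leftward: 1 /o/ → [+nasal]; word edge.
From /m/ at 11 leftward: 10 /j/ → [+nasal]; 9 /d/ blocks.
Targets with no active source: positions 3 4 6 7 8 12 stay [-nasal].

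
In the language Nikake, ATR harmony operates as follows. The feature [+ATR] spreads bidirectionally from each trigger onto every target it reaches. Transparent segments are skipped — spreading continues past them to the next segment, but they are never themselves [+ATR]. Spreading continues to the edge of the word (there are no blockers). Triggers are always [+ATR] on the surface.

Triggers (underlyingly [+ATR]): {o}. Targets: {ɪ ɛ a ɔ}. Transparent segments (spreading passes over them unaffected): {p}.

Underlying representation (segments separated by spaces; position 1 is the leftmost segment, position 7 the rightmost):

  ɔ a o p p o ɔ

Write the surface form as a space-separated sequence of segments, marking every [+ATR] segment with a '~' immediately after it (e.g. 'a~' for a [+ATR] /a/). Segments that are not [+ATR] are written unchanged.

From /o/ at 3 rightward: 4 /p/ transparent; 5 /p/ transparent; 6 /o/ is itself a trigger — this domain ends here.
From /o/ at 3 leftward: 2 /a/ → [+ATR]; 1 /ɔ/ → [+ATR]; word edge.
From /o/ at 6 rightward: 7 /ɔ/ → [+ATR]; word edge.
From /o/ at 6 leftward: 5 /p/ transparent; 4 /p/ transparent; 3 /o/ is itself a trigger — this domain ends here.
[+ATR] positions on the surface: 1 2 3 6 7.

ɔ~ a~ o~ p p o~ ɔ~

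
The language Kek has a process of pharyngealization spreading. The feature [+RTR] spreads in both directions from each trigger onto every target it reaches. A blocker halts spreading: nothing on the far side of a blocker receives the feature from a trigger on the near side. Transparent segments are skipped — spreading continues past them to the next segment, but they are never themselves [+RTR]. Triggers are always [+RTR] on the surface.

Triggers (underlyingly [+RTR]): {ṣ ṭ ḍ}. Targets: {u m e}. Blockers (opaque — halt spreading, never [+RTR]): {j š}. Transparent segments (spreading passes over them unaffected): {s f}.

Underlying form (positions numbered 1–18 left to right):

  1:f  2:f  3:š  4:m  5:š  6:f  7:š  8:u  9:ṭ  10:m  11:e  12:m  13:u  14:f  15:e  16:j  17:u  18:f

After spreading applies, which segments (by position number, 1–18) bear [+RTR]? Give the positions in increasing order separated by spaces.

From /ṭ/ at 9 rightward: 10 /m/ → [+RTR]; 11 /e/ → [+RTR]; 12 /m/ → [+RTR]; 13 /u/ → [+RTR]; 14 /f/ transparent; 15 /e/ → [+RTR]; 16 /j/ blocks.
From /ṭ/ at 9 leftward: 8 /u/ → [+RTR]; 7 /š/ blocks.
Targets with no active source: positions 4 17 stay [-emphatic].

8 9 10 11 12 13 15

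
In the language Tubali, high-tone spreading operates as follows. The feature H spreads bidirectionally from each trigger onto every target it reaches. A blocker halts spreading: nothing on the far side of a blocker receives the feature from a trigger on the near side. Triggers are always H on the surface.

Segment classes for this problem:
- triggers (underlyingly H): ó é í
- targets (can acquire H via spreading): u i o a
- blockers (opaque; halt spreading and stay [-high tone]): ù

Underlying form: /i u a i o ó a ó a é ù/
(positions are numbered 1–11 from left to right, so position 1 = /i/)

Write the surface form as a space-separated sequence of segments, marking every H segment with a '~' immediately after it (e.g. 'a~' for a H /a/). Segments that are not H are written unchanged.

i~ u~ a~ i~ o~ ó~ a~ ó~ a~ é~ ù

From /ó/ at 6 rightward: 7 /a/ → H; 8 /ó/ is itself a trigger — this domain ends here.
From /ó/ at 6 leftward: 5 /o/ → H; 4 /i/ → H; 3 /a/ → H; 2 /u/ → H; 1 /i/ → H; word edge.
From /ó/ at 8 rightward: 9 /a/ → H; 10 /é/ is itself a trigger — this domain ends here.
From /ó/ at 8 leftward: 7 /a/ → H; 6 /ó/ is itself a trigger — this domain ends here.
From /é/ at 10 rightward: 11 /ù/ blocks.
From /é/ at 10 leftward: 9 /a/ → H; 8 /ó/ is itself a trigger — this domain ends here.
H positions on the surface: 1 2 3 4 5 6 7 8 9 10.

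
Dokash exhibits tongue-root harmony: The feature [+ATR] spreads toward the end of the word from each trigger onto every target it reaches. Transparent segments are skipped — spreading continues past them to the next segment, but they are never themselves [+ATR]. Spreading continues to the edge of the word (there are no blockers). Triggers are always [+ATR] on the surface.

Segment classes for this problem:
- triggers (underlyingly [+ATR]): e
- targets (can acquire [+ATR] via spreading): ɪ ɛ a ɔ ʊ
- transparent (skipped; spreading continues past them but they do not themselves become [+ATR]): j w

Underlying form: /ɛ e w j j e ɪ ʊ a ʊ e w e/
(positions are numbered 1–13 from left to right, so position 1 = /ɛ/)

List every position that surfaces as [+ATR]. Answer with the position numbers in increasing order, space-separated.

From /e/ at 2 rightward: 3 /w/ transparent; 4 /j/ transparent; 5 /j/ transparent; 6 /e/ is itself a trigger — this domain ends here.
From /e/ at 6 rightward: 7 /ɪ/ → [+ATR]; 8 /ʊ/ → [+ATR]; 9 /a/ → [+ATR]; 10 /ʊ/ → [+ATR]; 11 /e/ is itself a trigger — this domain ends here.
From /e/ at 11 rightward: 12 /w/ transparent; 13 /e/ is itself a trigger — this domain ends here.
From /e/ at 13 rightward: word edge.
Target with no active source: position 1 stays [-ATR].

2 6 7 8 9 10 11 13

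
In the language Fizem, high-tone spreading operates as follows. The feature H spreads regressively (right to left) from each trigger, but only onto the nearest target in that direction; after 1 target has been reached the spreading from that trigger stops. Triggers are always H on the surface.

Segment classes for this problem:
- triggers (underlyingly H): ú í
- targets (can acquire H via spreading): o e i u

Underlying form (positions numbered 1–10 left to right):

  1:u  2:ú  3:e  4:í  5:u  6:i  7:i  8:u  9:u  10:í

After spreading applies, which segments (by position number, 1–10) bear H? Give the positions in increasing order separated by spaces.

From /ú/ at 2 leftward: 1 /u/ → H; bound reached.
From /í/ at 4 leftward: 3 /e/ → H; bound reached.
From /í/ at 10 leftward: 9 /u/ → H; bound reached.
Targets with no active source: positions 5 6 7 8 stay [-high tone].

1 2 3 4 9 10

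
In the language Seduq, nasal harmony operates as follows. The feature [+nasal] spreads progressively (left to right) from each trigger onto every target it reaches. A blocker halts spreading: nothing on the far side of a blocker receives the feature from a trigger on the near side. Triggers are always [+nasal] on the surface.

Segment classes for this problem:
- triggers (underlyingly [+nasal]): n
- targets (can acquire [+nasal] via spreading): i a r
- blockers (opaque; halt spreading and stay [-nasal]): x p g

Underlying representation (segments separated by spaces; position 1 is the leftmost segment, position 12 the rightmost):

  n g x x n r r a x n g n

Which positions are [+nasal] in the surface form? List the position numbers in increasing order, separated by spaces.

From /n/ at 1 rightward: 2 /g/ blocks.
From /n/ at 5 rightward: 6 /r/ → [+nasal]; 7 /r/ → [+nasal]; 8 /a/ → [+nasal]; 9 /x/ blocks.
From /n/ at 10 rightward: 11 /g/ blocks.
From /n/ at 12 rightward: word edge.

1 5 6 7 8 10 12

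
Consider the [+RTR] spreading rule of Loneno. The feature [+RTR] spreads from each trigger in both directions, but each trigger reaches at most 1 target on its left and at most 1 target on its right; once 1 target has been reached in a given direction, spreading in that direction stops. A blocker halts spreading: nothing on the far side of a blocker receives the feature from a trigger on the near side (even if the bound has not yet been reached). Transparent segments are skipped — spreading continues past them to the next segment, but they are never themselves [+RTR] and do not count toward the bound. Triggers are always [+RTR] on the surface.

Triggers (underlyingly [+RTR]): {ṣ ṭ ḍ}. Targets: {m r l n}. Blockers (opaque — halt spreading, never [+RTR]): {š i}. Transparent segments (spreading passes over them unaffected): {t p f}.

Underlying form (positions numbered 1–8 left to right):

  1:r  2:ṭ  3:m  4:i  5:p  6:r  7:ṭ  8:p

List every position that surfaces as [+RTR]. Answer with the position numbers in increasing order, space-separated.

1 2 3 6 7

From /ṭ/ at 2 rightward: 3 /m/ → [+RTR]; bound reached.
From /ṭ/ at 2 leftward: 1 /r/ → [+RTR]; bound reached.
From /ṭ/ at 7 rightward: 8 /p/ transparent; word edge.
From /ṭ/ at 7 leftward: 6 /r/ → [+RTR]; bound reached.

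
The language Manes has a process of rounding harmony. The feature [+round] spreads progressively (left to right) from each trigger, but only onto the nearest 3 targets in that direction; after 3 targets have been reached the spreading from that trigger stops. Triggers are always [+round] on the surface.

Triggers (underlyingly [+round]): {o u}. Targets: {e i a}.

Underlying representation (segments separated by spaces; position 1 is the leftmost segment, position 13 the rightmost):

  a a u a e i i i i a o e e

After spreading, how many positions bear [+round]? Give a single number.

7

From /u/ at 3 rightward: 4 /a/ → [+round]; 5 /e/ → [+round]; 6 /i/ → [+round]; bound reached.
From /o/ at 11 rightward: 12 /e/ → [+round]; 13 /e/ → [+round]; word edge.
Targets with no active source: positions 1 2 7 8 9 10 stay [-round].
[+round] positions on the surface: 3 4 5 6 11 12 13.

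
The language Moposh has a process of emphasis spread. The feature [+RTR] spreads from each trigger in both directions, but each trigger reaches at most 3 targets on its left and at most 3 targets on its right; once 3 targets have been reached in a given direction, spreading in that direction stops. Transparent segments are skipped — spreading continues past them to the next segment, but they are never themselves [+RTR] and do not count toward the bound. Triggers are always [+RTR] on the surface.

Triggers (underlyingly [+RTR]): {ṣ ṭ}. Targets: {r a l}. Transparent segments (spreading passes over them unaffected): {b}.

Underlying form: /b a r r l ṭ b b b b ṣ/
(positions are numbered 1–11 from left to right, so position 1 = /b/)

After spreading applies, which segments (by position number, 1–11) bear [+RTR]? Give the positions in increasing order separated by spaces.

From /ṭ/ at 6 rightward: 7 /b/ transparent; 8 /b/ transparent; 9 /b/ transparent; 10 /b/ transparent; 11 /ṣ/ is itself a trigger — this domain ends here.
From /ṭ/ at 6 leftward: 5 /l/ → [+RTR]; 4 /r/ → [+RTR]; 3 /r/ → [+RTR]; bound reached.
From /ṣ/ at 11 rightward: word edge.
From /ṣ/ at 11 leftward: 10 /b/ transparent; 9 /b/ transparent; 8 /b/ transparent; 7 /b/ transparent; 6 /ṭ/ is itself a trigger — this domain ends here.
Target with no active source: position 2 stays [-emphatic].

3 4 5 6 11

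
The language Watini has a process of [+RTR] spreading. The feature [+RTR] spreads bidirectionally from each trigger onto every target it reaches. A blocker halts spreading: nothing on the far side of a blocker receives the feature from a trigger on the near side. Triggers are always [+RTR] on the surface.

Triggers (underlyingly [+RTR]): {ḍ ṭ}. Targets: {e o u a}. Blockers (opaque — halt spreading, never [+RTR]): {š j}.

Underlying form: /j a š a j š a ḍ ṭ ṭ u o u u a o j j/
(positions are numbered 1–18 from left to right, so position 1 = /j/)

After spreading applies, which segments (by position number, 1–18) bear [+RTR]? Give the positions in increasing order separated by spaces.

7 8 9 10 11 12 13 14 15 16

From /ḍ/ at 8 rightward: 9 /ṭ/ is itself a trigger — this domain ends here.
From /ḍ/ at 8 leftward: 7 /a/ → [+RTR]; 6 /š/ blocks.
From /ṭ/ at 9 rightward: 10 /ṭ/ is itself a trigger — this domain ends here.
From /ṭ/ at 9 leftward: 8 /ḍ/ is itself a trigger — this domain ends here.
From /ṭ/ at 10 rightward: 11 /u/ → [+RTR]; 12 /o/ → [+RTR]; 13 /u/ → [+RTR]; 14 /u/ → [+RTR]; 15 /a/ → [+RTR]; 16 /o/ → [+RTR]; 17 /j/ blocks.
From /ṭ/ at 10 leftward: 9 /ṭ/ is itself a trigger — this domain ends here.
Targets with no active source: positions 2 4 stay [-emphatic].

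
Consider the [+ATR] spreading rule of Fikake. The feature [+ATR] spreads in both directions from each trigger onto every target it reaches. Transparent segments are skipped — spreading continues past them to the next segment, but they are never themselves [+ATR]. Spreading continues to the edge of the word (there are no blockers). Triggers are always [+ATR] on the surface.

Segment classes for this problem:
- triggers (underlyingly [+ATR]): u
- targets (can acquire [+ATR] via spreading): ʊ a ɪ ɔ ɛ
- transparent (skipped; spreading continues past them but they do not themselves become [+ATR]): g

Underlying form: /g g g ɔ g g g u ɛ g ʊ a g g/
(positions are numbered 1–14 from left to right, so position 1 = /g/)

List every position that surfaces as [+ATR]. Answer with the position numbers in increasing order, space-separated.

4 8 9 11 12

From /u/ at 8 rightward: 9 /ɛ/ → [+ATR]; 10 /g/ transparent; 11 /ʊ/ → [+ATR]; 12 /a/ → [+ATR]; 13 /g/ transparent; 14 /g/ transparent; word edge.
From /u/ at 8 leftward: 7 /g/ transparent; 6 /g/ transparent; 5 /g/ transparent; 4 /ɔ/ → [+ATR]; 3 /g/ transparent; 2 /g/ transparent; 1 /g/ transparent; word edge.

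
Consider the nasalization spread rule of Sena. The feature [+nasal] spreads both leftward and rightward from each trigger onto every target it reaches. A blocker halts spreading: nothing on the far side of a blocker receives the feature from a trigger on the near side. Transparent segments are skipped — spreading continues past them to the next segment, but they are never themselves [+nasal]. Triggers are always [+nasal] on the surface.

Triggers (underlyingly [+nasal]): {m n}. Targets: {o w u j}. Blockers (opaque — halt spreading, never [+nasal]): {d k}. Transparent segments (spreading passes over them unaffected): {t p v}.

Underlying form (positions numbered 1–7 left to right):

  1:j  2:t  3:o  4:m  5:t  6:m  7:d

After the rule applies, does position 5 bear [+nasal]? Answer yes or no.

no

From /m/ at 4 rightward: 5 /t/ transparent; 6 /m/ is itself a trigger — this domain ends here.
From /m/ at 4 leftward: 3 /o/ → [+nasal]; 2 /t/ transparent; 1 /j/ → [+nasal]; word edge.
From /m/ at 6 rightward: 7 /d/ blocks.
From /m/ at 6 leftward: 5 /t/ transparent; 4 /m/ is itself a trigger — this domain ends here.
[+nasal] positions on the surface: 1 3 4 6.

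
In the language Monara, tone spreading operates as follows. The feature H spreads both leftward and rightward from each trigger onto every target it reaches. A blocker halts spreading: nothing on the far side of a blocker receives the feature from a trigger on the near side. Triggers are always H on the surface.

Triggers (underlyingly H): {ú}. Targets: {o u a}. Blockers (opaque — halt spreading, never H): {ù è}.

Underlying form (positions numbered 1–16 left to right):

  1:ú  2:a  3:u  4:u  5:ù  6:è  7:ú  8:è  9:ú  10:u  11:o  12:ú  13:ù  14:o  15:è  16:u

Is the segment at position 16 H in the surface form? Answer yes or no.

From /ú/ at 1 rightward: 2 /a/ → H; 3 /u/ → H; 4 /u/ → H; 5 /ù/ blocks.
From /ú/ at 1 leftward: word edge.
From /ú/ at 7 rightward: 8 /è/ blocks.
From /ú/ at 7 leftward: 6 /è/ blocks.
From /ú/ at 9 rightward: 10 /u/ → H; 11 /o/ → H; 12 /ú/ is itself a trigger — this domain ends here.
From /ú/ at 9 leftward: 8 /è/ blocks.
From /ú/ at 12 rightward: 13 /ù/ blocks.
From /ú/ at 12 leftward: 11 /o/ → H; 10 /u/ → H; 9 /ú/ is itself a trigger — this domain ends here.
Targets with no active source: positions 14 16 stay [-high tone].
H positions on the surface: 1 2 3 4 7 9 10 11 12.

no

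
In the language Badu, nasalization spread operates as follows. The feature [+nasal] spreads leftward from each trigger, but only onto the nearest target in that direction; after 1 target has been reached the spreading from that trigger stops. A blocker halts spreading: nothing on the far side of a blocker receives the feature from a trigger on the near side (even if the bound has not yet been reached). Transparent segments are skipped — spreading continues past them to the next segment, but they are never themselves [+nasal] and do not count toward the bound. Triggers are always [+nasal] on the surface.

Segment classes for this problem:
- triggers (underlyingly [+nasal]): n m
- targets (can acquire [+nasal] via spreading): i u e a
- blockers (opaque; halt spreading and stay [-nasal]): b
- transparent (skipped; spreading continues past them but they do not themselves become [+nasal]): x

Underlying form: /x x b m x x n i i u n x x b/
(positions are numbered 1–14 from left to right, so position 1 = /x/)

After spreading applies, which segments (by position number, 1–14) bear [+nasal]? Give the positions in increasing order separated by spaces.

From /m/ at 4 leftward: 3 /b/ blocks.
From /n/ at 7 leftward: 6 /x/ transparent; 5 /x/ transparent; 4 /m/ is itself a trigger — this domain ends here.
From /n/ at 11 leftward: 10 /u/ → [+nasal]; bound reached.
Targets with no active source: positions 8 9 stay [-nasal].

4 7 10 11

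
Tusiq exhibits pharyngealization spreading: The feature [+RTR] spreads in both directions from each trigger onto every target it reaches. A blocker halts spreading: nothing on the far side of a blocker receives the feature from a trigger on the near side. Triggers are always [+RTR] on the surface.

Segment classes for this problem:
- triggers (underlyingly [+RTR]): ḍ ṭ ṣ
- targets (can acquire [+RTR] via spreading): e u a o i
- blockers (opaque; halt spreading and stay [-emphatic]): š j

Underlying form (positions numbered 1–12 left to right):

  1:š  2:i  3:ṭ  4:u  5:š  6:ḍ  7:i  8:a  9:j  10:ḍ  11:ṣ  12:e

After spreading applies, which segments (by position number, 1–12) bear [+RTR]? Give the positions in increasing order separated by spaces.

2 3 4 6 7 8 10 11 12

From /ṭ/ at 3 rightward: 4 /u/ → [+RTR]; 5 /š/ blocks.
From /ṭ/ at 3 leftward: 2 /i/ → [+RTR]; 1 /š/ blocks.
From /ḍ/ at 6 rightward: 7 /i/ → [+RTR]; 8 /a/ → [+RTR]; 9 /j/ blocks.
From /ḍ/ at 6 leftward: 5 /š/ blocks.
From /ḍ/ at 10 rightward: 11 /ṣ/ is itself a trigger — this domain ends here.
From /ḍ/ at 10 leftward: 9 /j/ blocks.
From /ṣ/ at 11 rightward: 12 /e/ → [+RTR]; word edge.
From /ṣ/ at 11 leftward: 10 /ḍ/ is itself a trigger — this domain ends here.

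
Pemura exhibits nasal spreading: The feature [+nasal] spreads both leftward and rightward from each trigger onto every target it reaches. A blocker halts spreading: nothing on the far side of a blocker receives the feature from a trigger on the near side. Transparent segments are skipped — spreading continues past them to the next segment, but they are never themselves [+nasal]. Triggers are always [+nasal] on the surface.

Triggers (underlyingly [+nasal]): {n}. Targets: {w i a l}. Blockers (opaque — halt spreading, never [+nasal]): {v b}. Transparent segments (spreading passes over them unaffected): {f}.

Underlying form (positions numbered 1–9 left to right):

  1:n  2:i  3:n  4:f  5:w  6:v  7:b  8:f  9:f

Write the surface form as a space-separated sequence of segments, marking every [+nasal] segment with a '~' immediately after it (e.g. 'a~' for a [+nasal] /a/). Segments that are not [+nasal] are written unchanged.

n~ i~ n~ f w~ v b f f

From /n/ at 1 rightward: 2 /i/ → [+nasal]; 3 /n/ is itself a trigger — this domain ends here.
From /n/ at 1 leftward: word edge.
From /n/ at 3 rightward: 4 /f/ transparent; 5 /w/ → [+nasal]; 6 /v/ blocks.
From /n/ at 3 leftward: 2 /i/ → [+nasal]; 1 /n/ is itself a trigger — this domain ends here.
[+nasal] positions on the surface: 1 2 3 5.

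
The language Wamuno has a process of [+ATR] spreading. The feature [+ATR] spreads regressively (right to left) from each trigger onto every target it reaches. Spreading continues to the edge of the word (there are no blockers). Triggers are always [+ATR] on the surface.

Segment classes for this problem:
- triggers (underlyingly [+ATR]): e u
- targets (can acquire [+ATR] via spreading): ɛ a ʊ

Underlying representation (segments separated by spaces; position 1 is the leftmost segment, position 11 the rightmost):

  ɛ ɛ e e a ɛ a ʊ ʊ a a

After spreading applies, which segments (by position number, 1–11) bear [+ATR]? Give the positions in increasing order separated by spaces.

From /e/ at 3 leftward: 2 /ɛ/ → [+ATR]; 1 /ɛ/ → [+ATR]; word edge.
From /e/ at 4 leftward: 3 /e/ is itself a trigger — this domain ends here.
Targets with no active source: positions 5 6 7 8 9 10 11 stay [-ATR].

1 2 3 4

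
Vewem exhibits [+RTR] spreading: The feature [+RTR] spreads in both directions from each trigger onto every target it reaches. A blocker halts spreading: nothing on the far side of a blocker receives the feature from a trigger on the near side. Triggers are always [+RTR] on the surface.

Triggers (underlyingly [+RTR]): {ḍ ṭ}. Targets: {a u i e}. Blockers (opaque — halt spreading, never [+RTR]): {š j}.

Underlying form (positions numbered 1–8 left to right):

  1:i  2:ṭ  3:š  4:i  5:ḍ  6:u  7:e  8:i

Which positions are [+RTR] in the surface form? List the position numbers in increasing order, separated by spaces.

1 2 4 5 6 7 8

From /ṭ/ at 2 rightward: 3 /š/ blocks.
From /ṭ/ at 2 leftward: 1 /i/ → [+RTR]; word edge.
From /ḍ/ at 5 rightward: 6 /u/ → [+RTR]; 7 /e/ → [+RTR]; 8 /i/ → [+RTR]; word edge.
From /ḍ/ at 5 leftward: 4 /i/ → [+RTR]; 3 /š/ blocks.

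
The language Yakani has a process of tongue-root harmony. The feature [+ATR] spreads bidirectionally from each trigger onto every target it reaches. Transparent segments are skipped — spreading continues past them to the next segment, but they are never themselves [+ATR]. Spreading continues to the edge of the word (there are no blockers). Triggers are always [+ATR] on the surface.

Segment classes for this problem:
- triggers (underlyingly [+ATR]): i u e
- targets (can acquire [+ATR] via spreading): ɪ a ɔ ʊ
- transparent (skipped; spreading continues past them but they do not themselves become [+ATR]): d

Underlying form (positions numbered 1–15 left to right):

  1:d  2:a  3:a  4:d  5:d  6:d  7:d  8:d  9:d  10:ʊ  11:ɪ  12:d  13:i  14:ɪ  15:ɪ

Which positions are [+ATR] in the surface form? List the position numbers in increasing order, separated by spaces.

From /i/ at 13 rightward: 14 /ɪ/ → [+ATR]; 15 /ɪ/ → [+ATR]; word edge.
From /i/ at 13 leftward: 12 /d/ transparent; 11 /ɪ/ → [+ATR]; 10 /ʊ/ → [+ATR]; 9 /d/ transparent; 8 /d/ transparent; 7 /d/ transparent; 6 /d/ transparent; 5 /d/ transparent; 4 /d/ transparent; 3 /a/ → [+ATR]; 2 /a/ → [+ATR]; 1 /d/ transparent; word edge.

2 3 10 11 13 14 15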